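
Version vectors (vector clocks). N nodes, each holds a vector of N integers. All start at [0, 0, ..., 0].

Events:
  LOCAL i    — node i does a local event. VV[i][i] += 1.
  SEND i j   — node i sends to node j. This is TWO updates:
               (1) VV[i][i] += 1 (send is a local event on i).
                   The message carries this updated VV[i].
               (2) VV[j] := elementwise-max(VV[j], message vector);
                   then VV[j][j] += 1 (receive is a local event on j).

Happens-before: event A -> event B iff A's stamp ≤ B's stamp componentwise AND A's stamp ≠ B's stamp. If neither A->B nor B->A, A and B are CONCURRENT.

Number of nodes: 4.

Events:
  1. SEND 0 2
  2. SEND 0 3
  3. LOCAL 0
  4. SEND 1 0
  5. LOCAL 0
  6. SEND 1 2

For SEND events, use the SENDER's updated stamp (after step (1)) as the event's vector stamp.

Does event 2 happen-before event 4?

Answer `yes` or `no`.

Initial: VV[0]=[0, 0, 0, 0]
Initial: VV[1]=[0, 0, 0, 0]
Initial: VV[2]=[0, 0, 0, 0]
Initial: VV[3]=[0, 0, 0, 0]
Event 1: SEND 0->2: VV[0][0]++ -> VV[0]=[1, 0, 0, 0], msg_vec=[1, 0, 0, 0]; VV[2]=max(VV[2],msg_vec) then VV[2][2]++ -> VV[2]=[1, 0, 1, 0]
Event 2: SEND 0->3: VV[0][0]++ -> VV[0]=[2, 0, 0, 0], msg_vec=[2, 0, 0, 0]; VV[3]=max(VV[3],msg_vec) then VV[3][3]++ -> VV[3]=[2, 0, 0, 1]
Event 3: LOCAL 0: VV[0][0]++ -> VV[0]=[3, 0, 0, 0]
Event 4: SEND 1->0: VV[1][1]++ -> VV[1]=[0, 1, 0, 0], msg_vec=[0, 1, 0, 0]; VV[0]=max(VV[0],msg_vec) then VV[0][0]++ -> VV[0]=[4, 1, 0, 0]
Event 5: LOCAL 0: VV[0][0]++ -> VV[0]=[5, 1, 0, 0]
Event 6: SEND 1->2: VV[1][1]++ -> VV[1]=[0, 2, 0, 0], msg_vec=[0, 2, 0, 0]; VV[2]=max(VV[2],msg_vec) then VV[2][2]++ -> VV[2]=[1, 2, 2, 0]
Event 2 stamp: [2, 0, 0, 0]
Event 4 stamp: [0, 1, 0, 0]
[2, 0, 0, 0] <= [0, 1, 0, 0]? False. Equal? False. Happens-before: False

Answer: no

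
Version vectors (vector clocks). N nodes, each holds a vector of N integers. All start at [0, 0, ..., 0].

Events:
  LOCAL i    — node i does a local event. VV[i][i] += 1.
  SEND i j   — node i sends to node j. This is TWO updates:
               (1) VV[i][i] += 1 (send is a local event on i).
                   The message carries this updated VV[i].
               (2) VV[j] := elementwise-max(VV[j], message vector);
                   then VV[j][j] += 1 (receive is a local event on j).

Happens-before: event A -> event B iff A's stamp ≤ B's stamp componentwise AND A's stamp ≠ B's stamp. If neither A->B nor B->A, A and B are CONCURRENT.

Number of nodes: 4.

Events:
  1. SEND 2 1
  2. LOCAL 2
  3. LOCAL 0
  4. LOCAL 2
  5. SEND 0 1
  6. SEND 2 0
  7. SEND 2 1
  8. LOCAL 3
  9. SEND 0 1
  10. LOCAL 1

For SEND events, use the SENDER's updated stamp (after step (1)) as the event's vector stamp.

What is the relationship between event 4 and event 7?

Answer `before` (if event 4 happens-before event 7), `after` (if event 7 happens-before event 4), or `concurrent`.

Answer: before

Derivation:
Initial: VV[0]=[0, 0, 0, 0]
Initial: VV[1]=[0, 0, 0, 0]
Initial: VV[2]=[0, 0, 0, 0]
Initial: VV[3]=[0, 0, 0, 0]
Event 1: SEND 2->1: VV[2][2]++ -> VV[2]=[0, 0, 1, 0], msg_vec=[0, 0, 1, 0]; VV[1]=max(VV[1],msg_vec) then VV[1][1]++ -> VV[1]=[0, 1, 1, 0]
Event 2: LOCAL 2: VV[2][2]++ -> VV[2]=[0, 0, 2, 0]
Event 3: LOCAL 0: VV[0][0]++ -> VV[0]=[1, 0, 0, 0]
Event 4: LOCAL 2: VV[2][2]++ -> VV[2]=[0, 0, 3, 0]
Event 5: SEND 0->1: VV[0][0]++ -> VV[0]=[2, 0, 0, 0], msg_vec=[2, 0, 0, 0]; VV[1]=max(VV[1],msg_vec) then VV[1][1]++ -> VV[1]=[2, 2, 1, 0]
Event 6: SEND 2->0: VV[2][2]++ -> VV[2]=[0, 0, 4, 0], msg_vec=[0, 0, 4, 0]; VV[0]=max(VV[0],msg_vec) then VV[0][0]++ -> VV[0]=[3, 0, 4, 0]
Event 7: SEND 2->1: VV[2][2]++ -> VV[2]=[0, 0, 5, 0], msg_vec=[0, 0, 5, 0]; VV[1]=max(VV[1],msg_vec) then VV[1][1]++ -> VV[1]=[2, 3, 5, 0]
Event 8: LOCAL 3: VV[3][3]++ -> VV[3]=[0, 0, 0, 1]
Event 9: SEND 0->1: VV[0][0]++ -> VV[0]=[4, 0, 4, 0], msg_vec=[4, 0, 4, 0]; VV[1]=max(VV[1],msg_vec) then VV[1][1]++ -> VV[1]=[4, 4, 5, 0]
Event 10: LOCAL 1: VV[1][1]++ -> VV[1]=[4, 5, 5, 0]
Event 4 stamp: [0, 0, 3, 0]
Event 7 stamp: [0, 0, 5, 0]
[0, 0, 3, 0] <= [0, 0, 5, 0]? True
[0, 0, 5, 0] <= [0, 0, 3, 0]? False
Relation: before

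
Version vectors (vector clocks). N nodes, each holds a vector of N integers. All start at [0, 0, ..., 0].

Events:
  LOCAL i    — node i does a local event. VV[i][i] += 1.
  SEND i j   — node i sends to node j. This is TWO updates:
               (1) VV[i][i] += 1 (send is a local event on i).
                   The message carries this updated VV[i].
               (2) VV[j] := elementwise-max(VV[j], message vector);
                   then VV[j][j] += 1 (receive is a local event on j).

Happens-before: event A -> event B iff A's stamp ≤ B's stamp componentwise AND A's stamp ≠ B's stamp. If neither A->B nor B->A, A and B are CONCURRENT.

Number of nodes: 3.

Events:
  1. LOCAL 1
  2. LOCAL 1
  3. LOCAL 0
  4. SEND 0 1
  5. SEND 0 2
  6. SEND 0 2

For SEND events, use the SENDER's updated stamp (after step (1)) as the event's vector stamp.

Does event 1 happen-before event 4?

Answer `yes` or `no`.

Initial: VV[0]=[0, 0, 0]
Initial: VV[1]=[0, 0, 0]
Initial: VV[2]=[0, 0, 0]
Event 1: LOCAL 1: VV[1][1]++ -> VV[1]=[0, 1, 0]
Event 2: LOCAL 1: VV[1][1]++ -> VV[1]=[0, 2, 0]
Event 3: LOCAL 0: VV[0][0]++ -> VV[0]=[1, 0, 0]
Event 4: SEND 0->1: VV[0][0]++ -> VV[0]=[2, 0, 0], msg_vec=[2, 0, 0]; VV[1]=max(VV[1],msg_vec) then VV[1][1]++ -> VV[1]=[2, 3, 0]
Event 5: SEND 0->2: VV[0][0]++ -> VV[0]=[3, 0, 0], msg_vec=[3, 0, 0]; VV[2]=max(VV[2],msg_vec) then VV[2][2]++ -> VV[2]=[3, 0, 1]
Event 6: SEND 0->2: VV[0][0]++ -> VV[0]=[4, 0, 0], msg_vec=[4, 0, 0]; VV[2]=max(VV[2],msg_vec) then VV[2][2]++ -> VV[2]=[4, 0, 2]
Event 1 stamp: [0, 1, 0]
Event 4 stamp: [2, 0, 0]
[0, 1, 0] <= [2, 0, 0]? False. Equal? False. Happens-before: False

Answer: no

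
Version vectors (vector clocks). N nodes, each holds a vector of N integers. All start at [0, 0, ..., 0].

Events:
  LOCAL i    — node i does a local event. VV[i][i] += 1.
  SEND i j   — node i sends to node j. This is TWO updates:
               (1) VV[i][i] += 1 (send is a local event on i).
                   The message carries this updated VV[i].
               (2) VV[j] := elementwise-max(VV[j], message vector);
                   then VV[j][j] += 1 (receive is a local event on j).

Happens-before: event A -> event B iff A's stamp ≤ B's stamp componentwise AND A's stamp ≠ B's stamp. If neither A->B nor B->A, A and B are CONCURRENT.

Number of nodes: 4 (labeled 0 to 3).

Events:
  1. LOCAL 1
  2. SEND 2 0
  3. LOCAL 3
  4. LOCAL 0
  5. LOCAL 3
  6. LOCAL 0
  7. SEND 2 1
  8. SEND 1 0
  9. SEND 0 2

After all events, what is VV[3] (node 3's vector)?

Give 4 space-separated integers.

Initial: VV[0]=[0, 0, 0, 0]
Initial: VV[1]=[0, 0, 0, 0]
Initial: VV[2]=[0, 0, 0, 0]
Initial: VV[3]=[0, 0, 0, 0]
Event 1: LOCAL 1: VV[1][1]++ -> VV[1]=[0, 1, 0, 0]
Event 2: SEND 2->0: VV[2][2]++ -> VV[2]=[0, 0, 1, 0], msg_vec=[0, 0, 1, 0]; VV[0]=max(VV[0],msg_vec) then VV[0][0]++ -> VV[0]=[1, 0, 1, 0]
Event 3: LOCAL 3: VV[3][3]++ -> VV[3]=[0, 0, 0, 1]
Event 4: LOCAL 0: VV[0][0]++ -> VV[0]=[2, 0, 1, 0]
Event 5: LOCAL 3: VV[3][3]++ -> VV[3]=[0, 0, 0, 2]
Event 6: LOCAL 0: VV[0][0]++ -> VV[0]=[3, 0, 1, 0]
Event 7: SEND 2->1: VV[2][2]++ -> VV[2]=[0, 0, 2, 0], msg_vec=[0, 0, 2, 0]; VV[1]=max(VV[1],msg_vec) then VV[1][1]++ -> VV[1]=[0, 2, 2, 0]
Event 8: SEND 1->0: VV[1][1]++ -> VV[1]=[0, 3, 2, 0], msg_vec=[0, 3, 2, 0]; VV[0]=max(VV[0],msg_vec) then VV[0][0]++ -> VV[0]=[4, 3, 2, 0]
Event 9: SEND 0->2: VV[0][0]++ -> VV[0]=[5, 3, 2, 0], msg_vec=[5, 3, 2, 0]; VV[2]=max(VV[2],msg_vec) then VV[2][2]++ -> VV[2]=[5, 3, 3, 0]
Final vectors: VV[0]=[5, 3, 2, 0]; VV[1]=[0, 3, 2, 0]; VV[2]=[5, 3, 3, 0]; VV[3]=[0, 0, 0, 2]

Answer: 0 0 0 2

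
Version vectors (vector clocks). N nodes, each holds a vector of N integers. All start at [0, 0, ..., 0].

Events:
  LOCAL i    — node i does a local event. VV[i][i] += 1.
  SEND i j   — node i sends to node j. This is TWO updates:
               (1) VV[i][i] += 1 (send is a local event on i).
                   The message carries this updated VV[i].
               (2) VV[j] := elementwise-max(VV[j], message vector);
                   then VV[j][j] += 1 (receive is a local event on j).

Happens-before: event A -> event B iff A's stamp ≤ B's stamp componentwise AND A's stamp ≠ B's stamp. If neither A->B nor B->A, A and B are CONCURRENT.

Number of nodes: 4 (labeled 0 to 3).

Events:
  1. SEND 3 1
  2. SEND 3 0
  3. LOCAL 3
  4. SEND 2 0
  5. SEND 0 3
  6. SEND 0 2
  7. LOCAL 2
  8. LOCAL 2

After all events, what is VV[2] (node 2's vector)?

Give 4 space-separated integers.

Answer: 4 0 4 2

Derivation:
Initial: VV[0]=[0, 0, 0, 0]
Initial: VV[1]=[0, 0, 0, 0]
Initial: VV[2]=[0, 0, 0, 0]
Initial: VV[3]=[0, 0, 0, 0]
Event 1: SEND 3->1: VV[3][3]++ -> VV[3]=[0, 0, 0, 1], msg_vec=[0, 0, 0, 1]; VV[1]=max(VV[1],msg_vec) then VV[1][1]++ -> VV[1]=[0, 1, 0, 1]
Event 2: SEND 3->0: VV[3][3]++ -> VV[3]=[0, 0, 0, 2], msg_vec=[0, 0, 0, 2]; VV[0]=max(VV[0],msg_vec) then VV[0][0]++ -> VV[0]=[1, 0, 0, 2]
Event 3: LOCAL 3: VV[3][3]++ -> VV[3]=[0, 0, 0, 3]
Event 4: SEND 2->0: VV[2][2]++ -> VV[2]=[0, 0, 1, 0], msg_vec=[0, 0, 1, 0]; VV[0]=max(VV[0],msg_vec) then VV[0][0]++ -> VV[0]=[2, 0, 1, 2]
Event 5: SEND 0->3: VV[0][0]++ -> VV[0]=[3, 0, 1, 2], msg_vec=[3, 0, 1, 2]; VV[3]=max(VV[3],msg_vec) then VV[3][3]++ -> VV[3]=[3, 0, 1, 4]
Event 6: SEND 0->2: VV[0][0]++ -> VV[0]=[4, 0, 1, 2], msg_vec=[4, 0, 1, 2]; VV[2]=max(VV[2],msg_vec) then VV[2][2]++ -> VV[2]=[4, 0, 2, 2]
Event 7: LOCAL 2: VV[2][2]++ -> VV[2]=[4, 0, 3, 2]
Event 8: LOCAL 2: VV[2][2]++ -> VV[2]=[4, 0, 4, 2]
Final vectors: VV[0]=[4, 0, 1, 2]; VV[1]=[0, 1, 0, 1]; VV[2]=[4, 0, 4, 2]; VV[3]=[3, 0, 1, 4]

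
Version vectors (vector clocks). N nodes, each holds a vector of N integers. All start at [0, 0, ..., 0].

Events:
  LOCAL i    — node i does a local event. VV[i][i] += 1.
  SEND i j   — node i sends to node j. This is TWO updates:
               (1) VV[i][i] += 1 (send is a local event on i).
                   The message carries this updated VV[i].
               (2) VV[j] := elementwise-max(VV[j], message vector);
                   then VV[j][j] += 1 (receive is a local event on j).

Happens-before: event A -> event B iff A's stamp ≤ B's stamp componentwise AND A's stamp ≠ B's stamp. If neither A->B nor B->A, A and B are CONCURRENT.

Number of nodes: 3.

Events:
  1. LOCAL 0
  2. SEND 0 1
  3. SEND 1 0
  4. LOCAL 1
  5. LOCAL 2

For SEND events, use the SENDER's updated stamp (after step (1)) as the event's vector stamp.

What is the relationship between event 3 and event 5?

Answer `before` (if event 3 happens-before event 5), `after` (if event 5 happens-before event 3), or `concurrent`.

Answer: concurrent

Derivation:
Initial: VV[0]=[0, 0, 0]
Initial: VV[1]=[0, 0, 0]
Initial: VV[2]=[0, 0, 0]
Event 1: LOCAL 0: VV[0][0]++ -> VV[0]=[1, 0, 0]
Event 2: SEND 0->1: VV[0][0]++ -> VV[0]=[2, 0, 0], msg_vec=[2, 0, 0]; VV[1]=max(VV[1],msg_vec) then VV[1][1]++ -> VV[1]=[2, 1, 0]
Event 3: SEND 1->0: VV[1][1]++ -> VV[1]=[2, 2, 0], msg_vec=[2, 2, 0]; VV[0]=max(VV[0],msg_vec) then VV[0][0]++ -> VV[0]=[3, 2, 0]
Event 4: LOCAL 1: VV[1][1]++ -> VV[1]=[2, 3, 0]
Event 5: LOCAL 2: VV[2][2]++ -> VV[2]=[0, 0, 1]
Event 3 stamp: [2, 2, 0]
Event 5 stamp: [0, 0, 1]
[2, 2, 0] <= [0, 0, 1]? False
[0, 0, 1] <= [2, 2, 0]? False
Relation: concurrent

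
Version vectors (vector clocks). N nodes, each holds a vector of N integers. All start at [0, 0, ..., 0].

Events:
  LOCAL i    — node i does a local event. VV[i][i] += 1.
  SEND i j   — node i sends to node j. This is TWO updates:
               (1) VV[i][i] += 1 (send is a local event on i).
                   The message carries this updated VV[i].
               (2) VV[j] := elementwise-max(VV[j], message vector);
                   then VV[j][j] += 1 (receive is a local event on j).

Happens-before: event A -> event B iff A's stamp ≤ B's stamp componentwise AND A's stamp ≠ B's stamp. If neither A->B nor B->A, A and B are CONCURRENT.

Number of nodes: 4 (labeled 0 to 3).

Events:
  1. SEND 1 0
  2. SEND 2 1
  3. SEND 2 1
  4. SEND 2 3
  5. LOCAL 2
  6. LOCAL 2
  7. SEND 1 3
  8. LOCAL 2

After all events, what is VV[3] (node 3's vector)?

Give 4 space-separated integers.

Answer: 0 4 3 2

Derivation:
Initial: VV[0]=[0, 0, 0, 0]
Initial: VV[1]=[0, 0, 0, 0]
Initial: VV[2]=[0, 0, 0, 0]
Initial: VV[3]=[0, 0, 0, 0]
Event 1: SEND 1->0: VV[1][1]++ -> VV[1]=[0, 1, 0, 0], msg_vec=[0, 1, 0, 0]; VV[0]=max(VV[0],msg_vec) then VV[0][0]++ -> VV[0]=[1, 1, 0, 0]
Event 2: SEND 2->1: VV[2][2]++ -> VV[2]=[0, 0, 1, 0], msg_vec=[0, 0, 1, 0]; VV[1]=max(VV[1],msg_vec) then VV[1][1]++ -> VV[1]=[0, 2, 1, 0]
Event 3: SEND 2->1: VV[2][2]++ -> VV[2]=[0, 0, 2, 0], msg_vec=[0, 0, 2, 0]; VV[1]=max(VV[1],msg_vec) then VV[1][1]++ -> VV[1]=[0, 3, 2, 0]
Event 4: SEND 2->3: VV[2][2]++ -> VV[2]=[0, 0, 3, 0], msg_vec=[0, 0, 3, 0]; VV[3]=max(VV[3],msg_vec) then VV[3][3]++ -> VV[3]=[0, 0, 3, 1]
Event 5: LOCAL 2: VV[2][2]++ -> VV[2]=[0, 0, 4, 0]
Event 6: LOCAL 2: VV[2][2]++ -> VV[2]=[0, 0, 5, 0]
Event 7: SEND 1->3: VV[1][1]++ -> VV[1]=[0, 4, 2, 0], msg_vec=[0, 4, 2, 0]; VV[3]=max(VV[3],msg_vec) then VV[3][3]++ -> VV[3]=[0, 4, 3, 2]
Event 8: LOCAL 2: VV[2][2]++ -> VV[2]=[0, 0, 6, 0]
Final vectors: VV[0]=[1, 1, 0, 0]; VV[1]=[0, 4, 2, 0]; VV[2]=[0, 0, 6, 0]; VV[3]=[0, 4, 3, 2]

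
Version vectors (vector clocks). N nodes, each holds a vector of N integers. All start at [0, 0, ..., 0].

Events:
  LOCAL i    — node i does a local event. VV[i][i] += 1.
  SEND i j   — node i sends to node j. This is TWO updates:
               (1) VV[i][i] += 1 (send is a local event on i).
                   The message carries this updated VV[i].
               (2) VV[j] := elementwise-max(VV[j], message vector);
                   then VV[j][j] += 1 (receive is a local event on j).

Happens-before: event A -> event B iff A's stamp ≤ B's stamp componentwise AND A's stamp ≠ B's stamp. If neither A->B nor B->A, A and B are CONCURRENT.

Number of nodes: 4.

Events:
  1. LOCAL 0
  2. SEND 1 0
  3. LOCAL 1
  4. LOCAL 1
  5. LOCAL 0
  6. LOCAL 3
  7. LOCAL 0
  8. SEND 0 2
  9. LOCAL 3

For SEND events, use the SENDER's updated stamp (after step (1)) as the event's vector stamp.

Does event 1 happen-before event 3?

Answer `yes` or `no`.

Answer: no

Derivation:
Initial: VV[0]=[0, 0, 0, 0]
Initial: VV[1]=[0, 0, 0, 0]
Initial: VV[2]=[0, 0, 0, 0]
Initial: VV[3]=[0, 0, 0, 0]
Event 1: LOCAL 0: VV[0][0]++ -> VV[0]=[1, 0, 0, 0]
Event 2: SEND 1->0: VV[1][1]++ -> VV[1]=[0, 1, 0, 0], msg_vec=[0, 1, 0, 0]; VV[0]=max(VV[0],msg_vec) then VV[0][0]++ -> VV[0]=[2, 1, 0, 0]
Event 3: LOCAL 1: VV[1][1]++ -> VV[1]=[0, 2, 0, 0]
Event 4: LOCAL 1: VV[1][1]++ -> VV[1]=[0, 3, 0, 0]
Event 5: LOCAL 0: VV[0][0]++ -> VV[0]=[3, 1, 0, 0]
Event 6: LOCAL 3: VV[3][3]++ -> VV[3]=[0, 0, 0, 1]
Event 7: LOCAL 0: VV[0][0]++ -> VV[0]=[4, 1, 0, 0]
Event 8: SEND 0->2: VV[0][0]++ -> VV[0]=[5, 1, 0, 0], msg_vec=[5, 1, 0, 0]; VV[2]=max(VV[2],msg_vec) then VV[2][2]++ -> VV[2]=[5, 1, 1, 0]
Event 9: LOCAL 3: VV[3][3]++ -> VV[3]=[0, 0, 0, 2]
Event 1 stamp: [1, 0, 0, 0]
Event 3 stamp: [0, 2, 0, 0]
[1, 0, 0, 0] <= [0, 2, 0, 0]? False. Equal? False. Happens-before: False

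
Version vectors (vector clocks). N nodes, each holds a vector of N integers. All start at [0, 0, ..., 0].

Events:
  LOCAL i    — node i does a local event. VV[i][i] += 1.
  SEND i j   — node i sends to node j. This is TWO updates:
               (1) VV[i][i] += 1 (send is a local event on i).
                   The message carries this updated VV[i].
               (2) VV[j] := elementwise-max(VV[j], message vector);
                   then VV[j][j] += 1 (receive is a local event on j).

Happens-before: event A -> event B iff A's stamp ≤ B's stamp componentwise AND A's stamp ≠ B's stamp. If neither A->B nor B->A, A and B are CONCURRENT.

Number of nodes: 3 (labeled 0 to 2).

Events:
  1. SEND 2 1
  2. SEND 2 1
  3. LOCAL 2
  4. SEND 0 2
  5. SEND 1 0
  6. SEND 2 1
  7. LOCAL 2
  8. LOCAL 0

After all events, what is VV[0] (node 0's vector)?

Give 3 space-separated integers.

Answer: 3 3 2

Derivation:
Initial: VV[0]=[0, 0, 0]
Initial: VV[1]=[0, 0, 0]
Initial: VV[2]=[0, 0, 0]
Event 1: SEND 2->1: VV[2][2]++ -> VV[2]=[0, 0, 1], msg_vec=[0, 0, 1]; VV[1]=max(VV[1],msg_vec) then VV[1][1]++ -> VV[1]=[0, 1, 1]
Event 2: SEND 2->1: VV[2][2]++ -> VV[2]=[0, 0, 2], msg_vec=[0, 0, 2]; VV[1]=max(VV[1],msg_vec) then VV[1][1]++ -> VV[1]=[0, 2, 2]
Event 3: LOCAL 2: VV[2][2]++ -> VV[2]=[0, 0, 3]
Event 4: SEND 0->2: VV[0][0]++ -> VV[0]=[1, 0, 0], msg_vec=[1, 0, 0]; VV[2]=max(VV[2],msg_vec) then VV[2][2]++ -> VV[2]=[1, 0, 4]
Event 5: SEND 1->0: VV[1][1]++ -> VV[1]=[0, 3, 2], msg_vec=[0, 3, 2]; VV[0]=max(VV[0],msg_vec) then VV[0][0]++ -> VV[0]=[2, 3, 2]
Event 6: SEND 2->1: VV[2][2]++ -> VV[2]=[1, 0, 5], msg_vec=[1, 0, 5]; VV[1]=max(VV[1],msg_vec) then VV[1][1]++ -> VV[1]=[1, 4, 5]
Event 7: LOCAL 2: VV[2][2]++ -> VV[2]=[1, 0, 6]
Event 8: LOCAL 0: VV[0][0]++ -> VV[0]=[3, 3, 2]
Final vectors: VV[0]=[3, 3, 2]; VV[1]=[1, 4, 5]; VV[2]=[1, 0, 6]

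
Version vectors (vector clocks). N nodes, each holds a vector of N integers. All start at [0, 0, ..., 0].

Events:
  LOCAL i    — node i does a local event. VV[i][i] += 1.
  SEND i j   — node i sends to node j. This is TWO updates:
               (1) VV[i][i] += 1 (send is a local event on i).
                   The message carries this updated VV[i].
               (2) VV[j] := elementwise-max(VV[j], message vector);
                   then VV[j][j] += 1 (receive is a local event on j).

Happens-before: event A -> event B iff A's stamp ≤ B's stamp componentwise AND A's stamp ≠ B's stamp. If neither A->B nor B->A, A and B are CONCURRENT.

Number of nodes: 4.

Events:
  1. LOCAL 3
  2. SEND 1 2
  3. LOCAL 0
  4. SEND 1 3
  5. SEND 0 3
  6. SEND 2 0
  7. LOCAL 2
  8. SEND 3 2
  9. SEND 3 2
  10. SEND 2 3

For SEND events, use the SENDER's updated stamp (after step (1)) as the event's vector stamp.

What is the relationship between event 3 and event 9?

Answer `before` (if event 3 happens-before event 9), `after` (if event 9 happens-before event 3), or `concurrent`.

Initial: VV[0]=[0, 0, 0, 0]
Initial: VV[1]=[0, 0, 0, 0]
Initial: VV[2]=[0, 0, 0, 0]
Initial: VV[3]=[0, 0, 0, 0]
Event 1: LOCAL 3: VV[3][3]++ -> VV[3]=[0, 0, 0, 1]
Event 2: SEND 1->2: VV[1][1]++ -> VV[1]=[0, 1, 0, 0], msg_vec=[0, 1, 0, 0]; VV[2]=max(VV[2],msg_vec) then VV[2][2]++ -> VV[2]=[0, 1, 1, 0]
Event 3: LOCAL 0: VV[0][0]++ -> VV[0]=[1, 0, 0, 0]
Event 4: SEND 1->3: VV[1][1]++ -> VV[1]=[0, 2, 0, 0], msg_vec=[0, 2, 0, 0]; VV[3]=max(VV[3],msg_vec) then VV[3][3]++ -> VV[3]=[0, 2, 0, 2]
Event 5: SEND 0->3: VV[0][0]++ -> VV[0]=[2, 0, 0, 0], msg_vec=[2, 0, 0, 0]; VV[3]=max(VV[3],msg_vec) then VV[3][3]++ -> VV[3]=[2, 2, 0, 3]
Event 6: SEND 2->0: VV[2][2]++ -> VV[2]=[0, 1, 2, 0], msg_vec=[0, 1, 2, 0]; VV[0]=max(VV[0],msg_vec) then VV[0][0]++ -> VV[0]=[3, 1, 2, 0]
Event 7: LOCAL 2: VV[2][2]++ -> VV[2]=[0, 1, 3, 0]
Event 8: SEND 3->2: VV[3][3]++ -> VV[3]=[2, 2, 0, 4], msg_vec=[2, 2, 0, 4]; VV[2]=max(VV[2],msg_vec) then VV[2][2]++ -> VV[2]=[2, 2, 4, 4]
Event 9: SEND 3->2: VV[3][3]++ -> VV[3]=[2, 2, 0, 5], msg_vec=[2, 2, 0, 5]; VV[2]=max(VV[2],msg_vec) then VV[2][2]++ -> VV[2]=[2, 2, 5, 5]
Event 10: SEND 2->3: VV[2][2]++ -> VV[2]=[2, 2, 6, 5], msg_vec=[2, 2, 6, 5]; VV[3]=max(VV[3],msg_vec) then VV[3][3]++ -> VV[3]=[2, 2, 6, 6]
Event 3 stamp: [1, 0, 0, 0]
Event 9 stamp: [2, 2, 0, 5]
[1, 0, 0, 0] <= [2, 2, 0, 5]? True
[2, 2, 0, 5] <= [1, 0, 0, 0]? False
Relation: before

Answer: before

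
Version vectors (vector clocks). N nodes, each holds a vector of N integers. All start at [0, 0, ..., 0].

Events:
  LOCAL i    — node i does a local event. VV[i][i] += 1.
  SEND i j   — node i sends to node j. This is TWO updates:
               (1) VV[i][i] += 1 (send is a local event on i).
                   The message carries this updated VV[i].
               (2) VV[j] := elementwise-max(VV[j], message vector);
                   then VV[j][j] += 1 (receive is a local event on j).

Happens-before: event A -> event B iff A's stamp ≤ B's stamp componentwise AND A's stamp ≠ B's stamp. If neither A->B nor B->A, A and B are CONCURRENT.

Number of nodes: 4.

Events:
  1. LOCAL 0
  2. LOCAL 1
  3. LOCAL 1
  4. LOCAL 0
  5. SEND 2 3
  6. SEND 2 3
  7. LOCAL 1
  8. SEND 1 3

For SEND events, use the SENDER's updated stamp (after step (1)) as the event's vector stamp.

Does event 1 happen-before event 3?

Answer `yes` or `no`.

Initial: VV[0]=[0, 0, 0, 0]
Initial: VV[1]=[0, 0, 0, 0]
Initial: VV[2]=[0, 0, 0, 0]
Initial: VV[3]=[0, 0, 0, 0]
Event 1: LOCAL 0: VV[0][0]++ -> VV[0]=[1, 0, 0, 0]
Event 2: LOCAL 1: VV[1][1]++ -> VV[1]=[0, 1, 0, 0]
Event 3: LOCAL 1: VV[1][1]++ -> VV[1]=[0, 2, 0, 0]
Event 4: LOCAL 0: VV[0][0]++ -> VV[0]=[2, 0, 0, 0]
Event 5: SEND 2->3: VV[2][2]++ -> VV[2]=[0, 0, 1, 0], msg_vec=[0, 0, 1, 0]; VV[3]=max(VV[3],msg_vec) then VV[3][3]++ -> VV[3]=[0, 0, 1, 1]
Event 6: SEND 2->3: VV[2][2]++ -> VV[2]=[0, 0, 2, 0], msg_vec=[0, 0, 2, 0]; VV[3]=max(VV[3],msg_vec) then VV[3][3]++ -> VV[3]=[0, 0, 2, 2]
Event 7: LOCAL 1: VV[1][1]++ -> VV[1]=[0, 3, 0, 0]
Event 8: SEND 1->3: VV[1][1]++ -> VV[1]=[0, 4, 0, 0], msg_vec=[0, 4, 0, 0]; VV[3]=max(VV[3],msg_vec) then VV[3][3]++ -> VV[3]=[0, 4, 2, 3]
Event 1 stamp: [1, 0, 0, 0]
Event 3 stamp: [0, 2, 0, 0]
[1, 0, 0, 0] <= [0, 2, 0, 0]? False. Equal? False. Happens-before: False

Answer: no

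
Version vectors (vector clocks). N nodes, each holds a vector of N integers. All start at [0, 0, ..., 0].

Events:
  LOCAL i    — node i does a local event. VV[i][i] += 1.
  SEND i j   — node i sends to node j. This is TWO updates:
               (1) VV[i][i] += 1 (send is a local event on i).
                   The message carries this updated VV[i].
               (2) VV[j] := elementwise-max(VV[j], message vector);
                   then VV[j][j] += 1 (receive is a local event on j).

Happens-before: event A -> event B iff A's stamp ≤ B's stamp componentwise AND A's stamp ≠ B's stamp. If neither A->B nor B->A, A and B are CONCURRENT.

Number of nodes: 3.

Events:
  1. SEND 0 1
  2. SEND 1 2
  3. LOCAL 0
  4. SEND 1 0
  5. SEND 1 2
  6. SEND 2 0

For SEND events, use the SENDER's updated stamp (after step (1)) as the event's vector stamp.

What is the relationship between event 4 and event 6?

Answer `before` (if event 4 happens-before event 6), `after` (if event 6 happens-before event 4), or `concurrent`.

Initial: VV[0]=[0, 0, 0]
Initial: VV[1]=[0, 0, 0]
Initial: VV[2]=[0, 0, 0]
Event 1: SEND 0->1: VV[0][0]++ -> VV[0]=[1, 0, 0], msg_vec=[1, 0, 0]; VV[1]=max(VV[1],msg_vec) then VV[1][1]++ -> VV[1]=[1, 1, 0]
Event 2: SEND 1->2: VV[1][1]++ -> VV[1]=[1, 2, 0], msg_vec=[1, 2, 0]; VV[2]=max(VV[2],msg_vec) then VV[2][2]++ -> VV[2]=[1, 2, 1]
Event 3: LOCAL 0: VV[0][0]++ -> VV[0]=[2, 0, 0]
Event 4: SEND 1->0: VV[1][1]++ -> VV[1]=[1, 3, 0], msg_vec=[1, 3, 0]; VV[0]=max(VV[0],msg_vec) then VV[0][0]++ -> VV[0]=[3, 3, 0]
Event 5: SEND 1->2: VV[1][1]++ -> VV[1]=[1, 4, 0], msg_vec=[1, 4, 0]; VV[2]=max(VV[2],msg_vec) then VV[2][2]++ -> VV[2]=[1, 4, 2]
Event 6: SEND 2->0: VV[2][2]++ -> VV[2]=[1, 4, 3], msg_vec=[1, 4, 3]; VV[0]=max(VV[0],msg_vec) then VV[0][0]++ -> VV[0]=[4, 4, 3]
Event 4 stamp: [1, 3, 0]
Event 6 stamp: [1, 4, 3]
[1, 3, 0] <= [1, 4, 3]? True
[1, 4, 3] <= [1, 3, 0]? False
Relation: before

Answer: before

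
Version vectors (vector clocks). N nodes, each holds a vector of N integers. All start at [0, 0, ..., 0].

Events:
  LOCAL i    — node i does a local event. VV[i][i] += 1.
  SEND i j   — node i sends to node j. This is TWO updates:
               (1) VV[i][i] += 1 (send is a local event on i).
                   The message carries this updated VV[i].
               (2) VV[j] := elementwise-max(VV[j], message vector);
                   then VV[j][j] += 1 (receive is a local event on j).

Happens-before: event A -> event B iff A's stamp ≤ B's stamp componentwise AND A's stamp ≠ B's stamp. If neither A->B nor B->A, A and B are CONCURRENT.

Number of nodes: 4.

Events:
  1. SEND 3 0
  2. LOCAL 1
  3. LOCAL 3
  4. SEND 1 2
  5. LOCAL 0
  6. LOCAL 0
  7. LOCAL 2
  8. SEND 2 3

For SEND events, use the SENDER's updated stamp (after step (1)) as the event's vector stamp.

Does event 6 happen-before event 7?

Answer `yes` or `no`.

Answer: no

Derivation:
Initial: VV[0]=[0, 0, 0, 0]
Initial: VV[1]=[0, 0, 0, 0]
Initial: VV[2]=[0, 0, 0, 0]
Initial: VV[3]=[0, 0, 0, 0]
Event 1: SEND 3->0: VV[3][3]++ -> VV[3]=[0, 0, 0, 1], msg_vec=[0, 0, 0, 1]; VV[0]=max(VV[0],msg_vec) then VV[0][0]++ -> VV[0]=[1, 0, 0, 1]
Event 2: LOCAL 1: VV[1][1]++ -> VV[1]=[0, 1, 0, 0]
Event 3: LOCAL 3: VV[3][3]++ -> VV[3]=[0, 0, 0, 2]
Event 4: SEND 1->2: VV[1][1]++ -> VV[1]=[0, 2, 0, 0], msg_vec=[0, 2, 0, 0]; VV[2]=max(VV[2],msg_vec) then VV[2][2]++ -> VV[2]=[0, 2, 1, 0]
Event 5: LOCAL 0: VV[0][0]++ -> VV[0]=[2, 0, 0, 1]
Event 6: LOCAL 0: VV[0][0]++ -> VV[0]=[3, 0, 0, 1]
Event 7: LOCAL 2: VV[2][2]++ -> VV[2]=[0, 2, 2, 0]
Event 8: SEND 2->3: VV[2][2]++ -> VV[2]=[0, 2, 3, 0], msg_vec=[0, 2, 3, 0]; VV[3]=max(VV[3],msg_vec) then VV[3][3]++ -> VV[3]=[0, 2, 3, 3]
Event 6 stamp: [3, 0, 0, 1]
Event 7 stamp: [0, 2, 2, 0]
[3, 0, 0, 1] <= [0, 2, 2, 0]? False. Equal? False. Happens-before: False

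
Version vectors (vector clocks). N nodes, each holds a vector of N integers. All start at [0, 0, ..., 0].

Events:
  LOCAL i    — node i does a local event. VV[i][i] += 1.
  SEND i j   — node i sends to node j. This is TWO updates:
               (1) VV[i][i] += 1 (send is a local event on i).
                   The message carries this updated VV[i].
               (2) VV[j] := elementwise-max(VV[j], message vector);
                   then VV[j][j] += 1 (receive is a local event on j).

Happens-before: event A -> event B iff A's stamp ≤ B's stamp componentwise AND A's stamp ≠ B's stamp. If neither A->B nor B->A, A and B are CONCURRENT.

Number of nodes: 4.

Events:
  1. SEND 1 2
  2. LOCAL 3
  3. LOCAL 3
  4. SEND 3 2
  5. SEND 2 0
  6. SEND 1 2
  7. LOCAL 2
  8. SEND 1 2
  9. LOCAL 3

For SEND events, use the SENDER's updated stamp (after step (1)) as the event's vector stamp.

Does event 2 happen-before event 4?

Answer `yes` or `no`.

Answer: yes

Derivation:
Initial: VV[0]=[0, 0, 0, 0]
Initial: VV[1]=[0, 0, 0, 0]
Initial: VV[2]=[0, 0, 0, 0]
Initial: VV[3]=[0, 0, 0, 0]
Event 1: SEND 1->2: VV[1][1]++ -> VV[1]=[0, 1, 0, 0], msg_vec=[0, 1, 0, 0]; VV[2]=max(VV[2],msg_vec) then VV[2][2]++ -> VV[2]=[0, 1, 1, 0]
Event 2: LOCAL 3: VV[3][3]++ -> VV[3]=[0, 0, 0, 1]
Event 3: LOCAL 3: VV[3][3]++ -> VV[3]=[0, 0, 0, 2]
Event 4: SEND 3->2: VV[3][3]++ -> VV[3]=[0, 0, 0, 3], msg_vec=[0, 0, 0, 3]; VV[2]=max(VV[2],msg_vec) then VV[2][2]++ -> VV[2]=[0, 1, 2, 3]
Event 5: SEND 2->0: VV[2][2]++ -> VV[2]=[0, 1, 3, 3], msg_vec=[0, 1, 3, 3]; VV[0]=max(VV[0],msg_vec) then VV[0][0]++ -> VV[0]=[1, 1, 3, 3]
Event 6: SEND 1->2: VV[1][1]++ -> VV[1]=[0, 2, 0, 0], msg_vec=[0, 2, 0, 0]; VV[2]=max(VV[2],msg_vec) then VV[2][2]++ -> VV[2]=[0, 2, 4, 3]
Event 7: LOCAL 2: VV[2][2]++ -> VV[2]=[0, 2, 5, 3]
Event 8: SEND 1->2: VV[1][1]++ -> VV[1]=[0, 3, 0, 0], msg_vec=[0, 3, 0, 0]; VV[2]=max(VV[2],msg_vec) then VV[2][2]++ -> VV[2]=[0, 3, 6, 3]
Event 9: LOCAL 3: VV[3][3]++ -> VV[3]=[0, 0, 0, 4]
Event 2 stamp: [0, 0, 0, 1]
Event 4 stamp: [0, 0, 0, 3]
[0, 0, 0, 1] <= [0, 0, 0, 3]? True. Equal? False. Happens-before: True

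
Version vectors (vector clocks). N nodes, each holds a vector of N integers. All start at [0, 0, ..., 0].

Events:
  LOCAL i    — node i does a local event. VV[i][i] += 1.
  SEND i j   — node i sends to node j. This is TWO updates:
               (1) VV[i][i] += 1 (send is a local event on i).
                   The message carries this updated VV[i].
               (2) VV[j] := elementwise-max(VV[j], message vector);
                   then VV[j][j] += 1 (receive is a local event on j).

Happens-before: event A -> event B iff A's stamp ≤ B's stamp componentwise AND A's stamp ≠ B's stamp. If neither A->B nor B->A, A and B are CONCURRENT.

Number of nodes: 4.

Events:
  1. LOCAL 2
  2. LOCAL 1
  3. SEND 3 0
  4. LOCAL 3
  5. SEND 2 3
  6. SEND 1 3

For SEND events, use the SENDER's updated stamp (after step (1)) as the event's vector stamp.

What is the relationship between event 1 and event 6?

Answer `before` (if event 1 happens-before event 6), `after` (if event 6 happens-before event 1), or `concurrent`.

Initial: VV[0]=[0, 0, 0, 0]
Initial: VV[1]=[0, 0, 0, 0]
Initial: VV[2]=[0, 0, 0, 0]
Initial: VV[3]=[0, 0, 0, 0]
Event 1: LOCAL 2: VV[2][2]++ -> VV[2]=[0, 0, 1, 0]
Event 2: LOCAL 1: VV[1][1]++ -> VV[1]=[0, 1, 0, 0]
Event 3: SEND 3->0: VV[3][3]++ -> VV[3]=[0, 0, 0, 1], msg_vec=[0, 0, 0, 1]; VV[0]=max(VV[0],msg_vec) then VV[0][0]++ -> VV[0]=[1, 0, 0, 1]
Event 4: LOCAL 3: VV[3][3]++ -> VV[3]=[0, 0, 0, 2]
Event 5: SEND 2->3: VV[2][2]++ -> VV[2]=[0, 0, 2, 0], msg_vec=[0, 0, 2, 0]; VV[3]=max(VV[3],msg_vec) then VV[3][3]++ -> VV[3]=[0, 0, 2, 3]
Event 6: SEND 1->3: VV[1][1]++ -> VV[1]=[0, 2, 0, 0], msg_vec=[0, 2, 0, 0]; VV[3]=max(VV[3],msg_vec) then VV[3][3]++ -> VV[3]=[0, 2, 2, 4]
Event 1 stamp: [0, 0, 1, 0]
Event 6 stamp: [0, 2, 0, 0]
[0, 0, 1, 0] <= [0, 2, 0, 0]? False
[0, 2, 0, 0] <= [0, 0, 1, 0]? False
Relation: concurrent

Answer: concurrent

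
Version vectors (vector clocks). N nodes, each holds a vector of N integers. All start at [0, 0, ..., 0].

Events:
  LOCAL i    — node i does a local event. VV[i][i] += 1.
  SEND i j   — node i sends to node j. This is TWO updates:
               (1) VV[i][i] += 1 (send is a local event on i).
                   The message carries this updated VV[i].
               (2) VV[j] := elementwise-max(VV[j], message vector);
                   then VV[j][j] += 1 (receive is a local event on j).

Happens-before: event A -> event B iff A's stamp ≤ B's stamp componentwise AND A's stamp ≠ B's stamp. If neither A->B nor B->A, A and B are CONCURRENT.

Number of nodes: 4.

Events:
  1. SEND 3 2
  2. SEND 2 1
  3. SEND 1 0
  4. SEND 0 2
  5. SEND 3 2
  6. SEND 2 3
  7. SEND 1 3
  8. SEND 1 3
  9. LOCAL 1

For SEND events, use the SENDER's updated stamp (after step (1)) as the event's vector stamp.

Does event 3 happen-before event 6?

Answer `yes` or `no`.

Answer: yes

Derivation:
Initial: VV[0]=[0, 0, 0, 0]
Initial: VV[1]=[0, 0, 0, 0]
Initial: VV[2]=[0, 0, 0, 0]
Initial: VV[3]=[0, 0, 0, 0]
Event 1: SEND 3->2: VV[3][3]++ -> VV[3]=[0, 0, 0, 1], msg_vec=[0, 0, 0, 1]; VV[2]=max(VV[2],msg_vec) then VV[2][2]++ -> VV[2]=[0, 0, 1, 1]
Event 2: SEND 2->1: VV[2][2]++ -> VV[2]=[0, 0, 2, 1], msg_vec=[0, 0, 2, 1]; VV[1]=max(VV[1],msg_vec) then VV[1][1]++ -> VV[1]=[0, 1, 2, 1]
Event 3: SEND 1->0: VV[1][1]++ -> VV[1]=[0, 2, 2, 1], msg_vec=[0, 2, 2, 1]; VV[0]=max(VV[0],msg_vec) then VV[0][0]++ -> VV[0]=[1, 2, 2, 1]
Event 4: SEND 0->2: VV[0][0]++ -> VV[0]=[2, 2, 2, 1], msg_vec=[2, 2, 2, 1]; VV[2]=max(VV[2],msg_vec) then VV[2][2]++ -> VV[2]=[2, 2, 3, 1]
Event 5: SEND 3->2: VV[3][3]++ -> VV[3]=[0, 0, 0, 2], msg_vec=[0, 0, 0, 2]; VV[2]=max(VV[2],msg_vec) then VV[2][2]++ -> VV[2]=[2, 2, 4, 2]
Event 6: SEND 2->3: VV[2][2]++ -> VV[2]=[2, 2, 5, 2], msg_vec=[2, 2, 5, 2]; VV[3]=max(VV[3],msg_vec) then VV[3][3]++ -> VV[3]=[2, 2, 5, 3]
Event 7: SEND 1->3: VV[1][1]++ -> VV[1]=[0, 3, 2, 1], msg_vec=[0, 3, 2, 1]; VV[3]=max(VV[3],msg_vec) then VV[3][3]++ -> VV[3]=[2, 3, 5, 4]
Event 8: SEND 1->3: VV[1][1]++ -> VV[1]=[0, 4, 2, 1], msg_vec=[0, 4, 2, 1]; VV[3]=max(VV[3],msg_vec) then VV[3][3]++ -> VV[3]=[2, 4, 5, 5]
Event 9: LOCAL 1: VV[1][1]++ -> VV[1]=[0, 5, 2, 1]
Event 3 stamp: [0, 2, 2, 1]
Event 6 stamp: [2, 2, 5, 2]
[0, 2, 2, 1] <= [2, 2, 5, 2]? True. Equal? False. Happens-before: True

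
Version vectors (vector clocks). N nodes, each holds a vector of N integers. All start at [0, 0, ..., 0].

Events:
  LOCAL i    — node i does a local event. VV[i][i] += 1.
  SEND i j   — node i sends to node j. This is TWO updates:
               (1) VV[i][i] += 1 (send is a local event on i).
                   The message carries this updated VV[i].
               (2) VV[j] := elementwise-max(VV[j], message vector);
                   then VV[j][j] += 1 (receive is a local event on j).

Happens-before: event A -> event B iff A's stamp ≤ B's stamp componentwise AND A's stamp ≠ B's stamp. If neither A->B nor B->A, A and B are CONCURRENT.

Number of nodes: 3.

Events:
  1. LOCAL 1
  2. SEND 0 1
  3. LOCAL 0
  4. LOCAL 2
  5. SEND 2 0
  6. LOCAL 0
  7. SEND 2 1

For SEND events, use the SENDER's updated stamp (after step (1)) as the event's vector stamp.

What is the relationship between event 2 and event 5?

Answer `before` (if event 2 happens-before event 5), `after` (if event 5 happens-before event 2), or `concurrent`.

Initial: VV[0]=[0, 0, 0]
Initial: VV[1]=[0, 0, 0]
Initial: VV[2]=[0, 0, 0]
Event 1: LOCAL 1: VV[1][1]++ -> VV[1]=[0, 1, 0]
Event 2: SEND 0->1: VV[0][0]++ -> VV[0]=[1, 0, 0], msg_vec=[1, 0, 0]; VV[1]=max(VV[1],msg_vec) then VV[1][1]++ -> VV[1]=[1, 2, 0]
Event 3: LOCAL 0: VV[0][0]++ -> VV[0]=[2, 0, 0]
Event 4: LOCAL 2: VV[2][2]++ -> VV[2]=[0, 0, 1]
Event 5: SEND 2->0: VV[2][2]++ -> VV[2]=[0, 0, 2], msg_vec=[0, 0, 2]; VV[0]=max(VV[0],msg_vec) then VV[0][0]++ -> VV[0]=[3, 0, 2]
Event 6: LOCAL 0: VV[0][0]++ -> VV[0]=[4, 0, 2]
Event 7: SEND 2->1: VV[2][2]++ -> VV[2]=[0, 0, 3], msg_vec=[0, 0, 3]; VV[1]=max(VV[1],msg_vec) then VV[1][1]++ -> VV[1]=[1, 3, 3]
Event 2 stamp: [1, 0, 0]
Event 5 stamp: [0, 0, 2]
[1, 0, 0] <= [0, 0, 2]? False
[0, 0, 2] <= [1, 0, 0]? False
Relation: concurrent

Answer: concurrent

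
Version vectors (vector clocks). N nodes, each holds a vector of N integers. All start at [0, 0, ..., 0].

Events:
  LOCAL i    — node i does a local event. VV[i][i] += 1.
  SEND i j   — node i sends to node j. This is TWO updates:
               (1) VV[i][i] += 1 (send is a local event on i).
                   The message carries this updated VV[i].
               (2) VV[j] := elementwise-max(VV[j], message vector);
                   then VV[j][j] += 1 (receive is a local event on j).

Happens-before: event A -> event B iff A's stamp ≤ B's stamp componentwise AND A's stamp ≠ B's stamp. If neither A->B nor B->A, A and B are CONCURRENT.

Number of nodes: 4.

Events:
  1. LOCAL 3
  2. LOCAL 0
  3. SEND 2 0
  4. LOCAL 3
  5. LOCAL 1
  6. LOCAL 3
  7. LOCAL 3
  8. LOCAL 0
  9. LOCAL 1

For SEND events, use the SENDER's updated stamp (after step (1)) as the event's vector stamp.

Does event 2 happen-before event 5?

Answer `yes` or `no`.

Initial: VV[0]=[0, 0, 0, 0]
Initial: VV[1]=[0, 0, 0, 0]
Initial: VV[2]=[0, 0, 0, 0]
Initial: VV[3]=[0, 0, 0, 0]
Event 1: LOCAL 3: VV[3][3]++ -> VV[3]=[0, 0, 0, 1]
Event 2: LOCAL 0: VV[0][0]++ -> VV[0]=[1, 0, 0, 0]
Event 3: SEND 2->0: VV[2][2]++ -> VV[2]=[0, 0, 1, 0], msg_vec=[0, 0, 1, 0]; VV[0]=max(VV[0],msg_vec) then VV[0][0]++ -> VV[0]=[2, 0, 1, 0]
Event 4: LOCAL 3: VV[3][3]++ -> VV[3]=[0, 0, 0, 2]
Event 5: LOCAL 1: VV[1][1]++ -> VV[1]=[0, 1, 0, 0]
Event 6: LOCAL 3: VV[3][3]++ -> VV[3]=[0, 0, 0, 3]
Event 7: LOCAL 3: VV[3][3]++ -> VV[3]=[0, 0, 0, 4]
Event 8: LOCAL 0: VV[0][0]++ -> VV[0]=[3, 0, 1, 0]
Event 9: LOCAL 1: VV[1][1]++ -> VV[1]=[0, 2, 0, 0]
Event 2 stamp: [1, 0, 0, 0]
Event 5 stamp: [0, 1, 0, 0]
[1, 0, 0, 0] <= [0, 1, 0, 0]? False. Equal? False. Happens-before: False

Answer: no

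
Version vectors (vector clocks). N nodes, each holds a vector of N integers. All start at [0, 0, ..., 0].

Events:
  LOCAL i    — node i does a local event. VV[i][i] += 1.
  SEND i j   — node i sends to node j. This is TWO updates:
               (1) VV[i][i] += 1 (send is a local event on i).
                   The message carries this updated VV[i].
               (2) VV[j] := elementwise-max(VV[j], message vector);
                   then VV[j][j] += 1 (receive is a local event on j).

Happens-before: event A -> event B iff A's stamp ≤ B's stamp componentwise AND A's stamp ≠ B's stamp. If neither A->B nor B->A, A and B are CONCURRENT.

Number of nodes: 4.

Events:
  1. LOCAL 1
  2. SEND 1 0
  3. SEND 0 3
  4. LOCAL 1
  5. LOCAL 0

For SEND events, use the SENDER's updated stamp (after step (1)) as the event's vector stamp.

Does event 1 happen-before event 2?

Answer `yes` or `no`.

Initial: VV[0]=[0, 0, 0, 0]
Initial: VV[1]=[0, 0, 0, 0]
Initial: VV[2]=[0, 0, 0, 0]
Initial: VV[3]=[0, 0, 0, 0]
Event 1: LOCAL 1: VV[1][1]++ -> VV[1]=[0, 1, 0, 0]
Event 2: SEND 1->0: VV[1][1]++ -> VV[1]=[0, 2, 0, 0], msg_vec=[0, 2, 0, 0]; VV[0]=max(VV[0],msg_vec) then VV[0][0]++ -> VV[0]=[1, 2, 0, 0]
Event 3: SEND 0->3: VV[0][0]++ -> VV[0]=[2, 2, 0, 0], msg_vec=[2, 2, 0, 0]; VV[3]=max(VV[3],msg_vec) then VV[3][3]++ -> VV[3]=[2, 2, 0, 1]
Event 4: LOCAL 1: VV[1][1]++ -> VV[1]=[0, 3, 0, 0]
Event 5: LOCAL 0: VV[0][0]++ -> VV[0]=[3, 2, 0, 0]
Event 1 stamp: [0, 1, 0, 0]
Event 2 stamp: [0, 2, 0, 0]
[0, 1, 0, 0] <= [0, 2, 0, 0]? True. Equal? False. Happens-before: True

Answer: yes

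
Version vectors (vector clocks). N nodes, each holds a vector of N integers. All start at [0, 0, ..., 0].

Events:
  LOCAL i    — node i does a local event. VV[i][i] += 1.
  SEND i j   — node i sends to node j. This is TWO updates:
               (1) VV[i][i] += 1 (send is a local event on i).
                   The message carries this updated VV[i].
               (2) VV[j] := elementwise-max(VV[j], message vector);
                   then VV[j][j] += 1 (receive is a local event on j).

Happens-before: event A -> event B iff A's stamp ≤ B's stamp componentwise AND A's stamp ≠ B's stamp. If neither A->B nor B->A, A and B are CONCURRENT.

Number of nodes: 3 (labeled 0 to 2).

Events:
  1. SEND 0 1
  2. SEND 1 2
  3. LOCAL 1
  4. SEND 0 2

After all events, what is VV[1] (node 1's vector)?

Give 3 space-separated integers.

Answer: 1 3 0

Derivation:
Initial: VV[0]=[0, 0, 0]
Initial: VV[1]=[0, 0, 0]
Initial: VV[2]=[0, 0, 0]
Event 1: SEND 0->1: VV[0][0]++ -> VV[0]=[1, 0, 0], msg_vec=[1, 0, 0]; VV[1]=max(VV[1],msg_vec) then VV[1][1]++ -> VV[1]=[1, 1, 0]
Event 2: SEND 1->2: VV[1][1]++ -> VV[1]=[1, 2, 0], msg_vec=[1, 2, 0]; VV[2]=max(VV[2],msg_vec) then VV[2][2]++ -> VV[2]=[1, 2, 1]
Event 3: LOCAL 1: VV[1][1]++ -> VV[1]=[1, 3, 0]
Event 4: SEND 0->2: VV[0][0]++ -> VV[0]=[2, 0, 0], msg_vec=[2, 0, 0]; VV[2]=max(VV[2],msg_vec) then VV[2][2]++ -> VV[2]=[2, 2, 2]
Final vectors: VV[0]=[2, 0, 0]; VV[1]=[1, 3, 0]; VV[2]=[2, 2, 2]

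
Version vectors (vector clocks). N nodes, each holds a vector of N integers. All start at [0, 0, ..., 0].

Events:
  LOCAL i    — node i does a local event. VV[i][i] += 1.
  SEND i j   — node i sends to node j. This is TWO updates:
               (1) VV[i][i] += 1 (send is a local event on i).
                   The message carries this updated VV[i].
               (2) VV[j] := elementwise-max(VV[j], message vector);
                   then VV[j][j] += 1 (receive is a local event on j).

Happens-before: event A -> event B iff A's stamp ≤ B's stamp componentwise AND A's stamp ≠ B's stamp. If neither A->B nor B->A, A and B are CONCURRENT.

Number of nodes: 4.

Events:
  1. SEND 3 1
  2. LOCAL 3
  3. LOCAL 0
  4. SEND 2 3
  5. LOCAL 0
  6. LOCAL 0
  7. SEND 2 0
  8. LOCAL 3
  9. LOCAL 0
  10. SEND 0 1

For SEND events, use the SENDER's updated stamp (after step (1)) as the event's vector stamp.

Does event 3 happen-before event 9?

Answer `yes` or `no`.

Initial: VV[0]=[0, 0, 0, 0]
Initial: VV[1]=[0, 0, 0, 0]
Initial: VV[2]=[0, 0, 0, 0]
Initial: VV[3]=[0, 0, 0, 0]
Event 1: SEND 3->1: VV[3][3]++ -> VV[3]=[0, 0, 0, 1], msg_vec=[0, 0, 0, 1]; VV[1]=max(VV[1],msg_vec) then VV[1][1]++ -> VV[1]=[0, 1, 0, 1]
Event 2: LOCAL 3: VV[3][3]++ -> VV[3]=[0, 0, 0, 2]
Event 3: LOCAL 0: VV[0][0]++ -> VV[0]=[1, 0, 0, 0]
Event 4: SEND 2->3: VV[2][2]++ -> VV[2]=[0, 0, 1, 0], msg_vec=[0, 0, 1, 0]; VV[3]=max(VV[3],msg_vec) then VV[3][3]++ -> VV[3]=[0, 0, 1, 3]
Event 5: LOCAL 0: VV[0][0]++ -> VV[0]=[2, 0, 0, 0]
Event 6: LOCAL 0: VV[0][0]++ -> VV[0]=[3, 0, 0, 0]
Event 7: SEND 2->0: VV[2][2]++ -> VV[2]=[0, 0, 2, 0], msg_vec=[0, 0, 2, 0]; VV[0]=max(VV[0],msg_vec) then VV[0][0]++ -> VV[0]=[4, 0, 2, 0]
Event 8: LOCAL 3: VV[3][3]++ -> VV[3]=[0, 0, 1, 4]
Event 9: LOCAL 0: VV[0][0]++ -> VV[0]=[5, 0, 2, 0]
Event 10: SEND 0->1: VV[0][0]++ -> VV[0]=[6, 0, 2, 0], msg_vec=[6, 0, 2, 0]; VV[1]=max(VV[1],msg_vec) then VV[1][1]++ -> VV[1]=[6, 2, 2, 1]
Event 3 stamp: [1, 0, 0, 0]
Event 9 stamp: [5, 0, 2, 0]
[1, 0, 0, 0] <= [5, 0, 2, 0]? True. Equal? False. Happens-before: True

Answer: yes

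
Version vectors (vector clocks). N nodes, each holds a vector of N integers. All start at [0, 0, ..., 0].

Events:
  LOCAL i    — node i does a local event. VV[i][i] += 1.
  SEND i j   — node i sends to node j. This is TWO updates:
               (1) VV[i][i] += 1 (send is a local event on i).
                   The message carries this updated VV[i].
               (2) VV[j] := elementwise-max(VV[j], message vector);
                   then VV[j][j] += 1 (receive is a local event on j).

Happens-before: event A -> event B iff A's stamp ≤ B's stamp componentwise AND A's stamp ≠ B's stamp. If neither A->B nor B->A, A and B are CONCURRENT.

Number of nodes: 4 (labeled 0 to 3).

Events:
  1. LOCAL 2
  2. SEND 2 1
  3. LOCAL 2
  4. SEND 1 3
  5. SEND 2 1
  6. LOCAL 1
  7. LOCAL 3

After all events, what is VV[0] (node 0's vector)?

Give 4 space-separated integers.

Answer: 0 0 0 0

Derivation:
Initial: VV[0]=[0, 0, 0, 0]
Initial: VV[1]=[0, 0, 0, 0]
Initial: VV[2]=[0, 0, 0, 0]
Initial: VV[3]=[0, 0, 0, 0]
Event 1: LOCAL 2: VV[2][2]++ -> VV[2]=[0, 0, 1, 0]
Event 2: SEND 2->1: VV[2][2]++ -> VV[2]=[0, 0, 2, 0], msg_vec=[0, 0, 2, 0]; VV[1]=max(VV[1],msg_vec) then VV[1][1]++ -> VV[1]=[0, 1, 2, 0]
Event 3: LOCAL 2: VV[2][2]++ -> VV[2]=[0, 0, 3, 0]
Event 4: SEND 1->3: VV[1][1]++ -> VV[1]=[0, 2, 2, 0], msg_vec=[0, 2, 2, 0]; VV[3]=max(VV[3],msg_vec) then VV[3][3]++ -> VV[3]=[0, 2, 2, 1]
Event 5: SEND 2->1: VV[2][2]++ -> VV[2]=[0, 0, 4, 0], msg_vec=[0, 0, 4, 0]; VV[1]=max(VV[1],msg_vec) then VV[1][1]++ -> VV[1]=[0, 3, 4, 0]
Event 6: LOCAL 1: VV[1][1]++ -> VV[1]=[0, 4, 4, 0]
Event 7: LOCAL 3: VV[3][3]++ -> VV[3]=[0, 2, 2, 2]
Final vectors: VV[0]=[0, 0, 0, 0]; VV[1]=[0, 4, 4, 0]; VV[2]=[0, 0, 4, 0]; VV[3]=[0, 2, 2, 2]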